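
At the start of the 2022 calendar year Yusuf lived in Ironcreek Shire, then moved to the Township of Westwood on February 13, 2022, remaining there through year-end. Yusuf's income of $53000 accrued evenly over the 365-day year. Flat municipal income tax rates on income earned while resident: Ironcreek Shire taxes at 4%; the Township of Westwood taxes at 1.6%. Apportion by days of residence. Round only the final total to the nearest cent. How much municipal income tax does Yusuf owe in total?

Ironcreek Shire, January 1 – February 12, 2022: 43 days → $53000 × 4% × 43/365 = $249.7534
The Township of Westwood, February 13 – December 31, 2022: 322 days → $53000 × 1.6% × 322/365 = $748.0986
Total = $997.8521

$997.85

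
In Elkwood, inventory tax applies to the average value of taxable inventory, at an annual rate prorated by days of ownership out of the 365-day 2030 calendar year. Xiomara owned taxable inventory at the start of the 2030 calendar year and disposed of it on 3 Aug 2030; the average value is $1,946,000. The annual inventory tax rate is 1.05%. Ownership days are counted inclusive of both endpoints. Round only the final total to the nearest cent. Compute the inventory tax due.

Days held (1 Jan – 3 Aug 2030): 215 out of 365
Tax = $1,946,000 × 1.05% × 215/365 = $12,035.8767

$12,035.88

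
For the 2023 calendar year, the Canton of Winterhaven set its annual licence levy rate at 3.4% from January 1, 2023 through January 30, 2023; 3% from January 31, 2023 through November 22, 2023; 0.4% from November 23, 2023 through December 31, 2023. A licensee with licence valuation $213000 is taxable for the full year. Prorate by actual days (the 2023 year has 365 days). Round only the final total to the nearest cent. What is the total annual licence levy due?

$5868.30

January 1 – January 30, 2023: 30 days at 3.4% → $213000 × 3.4% × 30/365 = $595.2329
January 31 – November 22, 2023: 296 days at 3% → $213000 × 3% × 296/365 = $5182.0274
November 23 – December 31, 2023: 39 days at 0.4% → $213000 × 0.4% × 39/365 = $91.0356
Total = $5868.2959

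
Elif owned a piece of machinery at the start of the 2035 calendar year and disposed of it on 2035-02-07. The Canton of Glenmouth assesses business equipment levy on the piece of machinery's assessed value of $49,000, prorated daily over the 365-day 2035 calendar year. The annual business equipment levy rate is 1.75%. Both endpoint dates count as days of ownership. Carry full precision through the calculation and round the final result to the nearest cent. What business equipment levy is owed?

Days held (2035-01-01 to 2035-02-07): 38 out of 365
Tax = $49,000 × 1.75% × 38/365 = $89.2740

$89.27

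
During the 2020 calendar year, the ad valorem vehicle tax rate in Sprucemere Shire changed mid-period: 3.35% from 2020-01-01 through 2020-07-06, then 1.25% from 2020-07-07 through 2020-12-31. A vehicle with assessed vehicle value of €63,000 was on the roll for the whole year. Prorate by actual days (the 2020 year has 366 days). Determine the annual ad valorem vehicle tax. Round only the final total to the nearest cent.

2020-01-01 to 2020-07-06: 188 days at 3.35% → €63,000 × 3.35% × 188/366 = €1,084.0820
2020-07-07 to 2020-12-31: 178 days at 1.25% → €63,000 × 1.25% × 178/366 = €382.9918
Total = €1,467.0738

€1,467.07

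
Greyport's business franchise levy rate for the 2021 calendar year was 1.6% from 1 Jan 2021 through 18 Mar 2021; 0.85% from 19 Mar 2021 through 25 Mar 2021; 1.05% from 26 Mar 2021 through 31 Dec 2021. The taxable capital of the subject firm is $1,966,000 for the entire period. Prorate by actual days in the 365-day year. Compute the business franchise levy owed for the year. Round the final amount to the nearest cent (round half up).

1 Jan – 18 Mar 2021: 77 days at 1.6% → $1,966,000 × 1.6% × 77/365 = $6,635.9233
19 Mar – 25 Mar 2021: 7 days at 0.85% → $1,966,000 × 0.85% × 7/365 = $320.4849
26 Mar – 31 Dec 2021: 281 days at 1.05% → $1,966,000 × 1.05% × 281/365 = $15,892.2822
Total = $22,848.6904

$22,848.69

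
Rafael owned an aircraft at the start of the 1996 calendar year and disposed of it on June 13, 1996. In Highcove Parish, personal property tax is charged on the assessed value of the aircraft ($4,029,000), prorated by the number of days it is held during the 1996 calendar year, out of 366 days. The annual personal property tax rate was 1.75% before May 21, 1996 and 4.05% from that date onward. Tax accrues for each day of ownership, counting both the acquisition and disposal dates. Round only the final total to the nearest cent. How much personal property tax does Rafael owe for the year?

$37,862.69

January 1 – May 20, 1996: 141 days at 1.75% → $4,029,000 × 1.75% × 141/366 = $27,162.7254
May 21 – June 13, 1996: 24 days at 4.05% → $4,029,000 × 4.05% × 24/366 = $10,699.9672
Total = $37,862.6926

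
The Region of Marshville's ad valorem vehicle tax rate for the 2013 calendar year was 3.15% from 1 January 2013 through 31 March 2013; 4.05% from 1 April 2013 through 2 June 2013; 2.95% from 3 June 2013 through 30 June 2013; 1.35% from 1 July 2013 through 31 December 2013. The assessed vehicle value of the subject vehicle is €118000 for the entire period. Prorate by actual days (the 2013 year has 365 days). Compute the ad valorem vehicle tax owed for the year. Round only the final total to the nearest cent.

1 January – 31 March 2013: 90 days at 3.15% → €118000 × 3.15% × 90/365 = €916.5205
1 April – 2 June 2013: 63 days at 4.05% → €118000 × 4.05% × 63/365 = €824.8685
3 June – 30 June 2013: 28 days at 2.95% → €118000 × 2.95% × 28/365 = €267.0356
1 July – 31 December 2013: 184 days at 1.35% → €118000 × 1.35% × 184/365 = €803.0466
Total = €2811.4712

€2811.47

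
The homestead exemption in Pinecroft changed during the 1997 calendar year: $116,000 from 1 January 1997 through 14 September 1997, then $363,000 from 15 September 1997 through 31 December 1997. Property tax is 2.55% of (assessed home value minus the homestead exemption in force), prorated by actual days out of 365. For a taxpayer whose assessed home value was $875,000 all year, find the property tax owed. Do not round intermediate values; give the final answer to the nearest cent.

1 January – 14 September 1997: 257 days, exemption $116,000 → ($875,000 − $116,000) × 2.55% × 257/365 = $13,627.6890
15 September – 31 December 1997: 108 days, exemption $363,000 → ($875,000 − $363,000) × 2.55% × 108/365 = $3,863.1452
Total = $17,490.8342

$17,490.83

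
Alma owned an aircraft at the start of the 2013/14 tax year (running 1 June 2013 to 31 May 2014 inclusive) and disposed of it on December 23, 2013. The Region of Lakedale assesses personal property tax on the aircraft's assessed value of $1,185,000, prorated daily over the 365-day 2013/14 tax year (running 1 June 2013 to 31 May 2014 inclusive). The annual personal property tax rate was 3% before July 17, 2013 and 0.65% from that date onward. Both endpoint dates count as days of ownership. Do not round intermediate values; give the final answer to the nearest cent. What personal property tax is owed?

June 1 – July 16, 2013: 46 days at 3% → $1,185,000 × 3% × 46/365 = $4,480.2740
July 17 – December 23, 2013: 160 days at 0.65% → $1,185,000 × 0.65% × 160/365 = $3,376.4384
Total = $7,856.7123

$7,856.71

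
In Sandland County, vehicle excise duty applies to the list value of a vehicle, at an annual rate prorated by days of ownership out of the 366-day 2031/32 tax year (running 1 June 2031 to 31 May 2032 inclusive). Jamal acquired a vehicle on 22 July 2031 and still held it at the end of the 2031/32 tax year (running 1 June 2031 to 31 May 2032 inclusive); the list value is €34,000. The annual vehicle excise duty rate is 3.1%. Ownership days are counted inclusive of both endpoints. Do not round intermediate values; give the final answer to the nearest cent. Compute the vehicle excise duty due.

Days held (22 July 2031 – 31 May 2032): 315 out of 366
Tax = €34,000 × 3.1% × 315/366 = €907.1311

€907.13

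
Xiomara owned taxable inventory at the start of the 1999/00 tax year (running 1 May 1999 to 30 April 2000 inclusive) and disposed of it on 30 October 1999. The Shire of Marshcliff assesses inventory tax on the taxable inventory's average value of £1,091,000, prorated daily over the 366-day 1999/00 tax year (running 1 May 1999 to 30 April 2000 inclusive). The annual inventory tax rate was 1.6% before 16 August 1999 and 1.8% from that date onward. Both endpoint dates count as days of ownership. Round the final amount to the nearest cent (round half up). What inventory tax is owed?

1 May – 15 August 1999: 107 days at 1.6% → £1,091,000 × 1.6% × 107/366 = £5,103.2568
16 August – 30 October 1999: 76 days at 1.8% → £1,091,000 × 1.8% × 76/366 = £4,077.8361
Total = £9,181.0929

£9,181.09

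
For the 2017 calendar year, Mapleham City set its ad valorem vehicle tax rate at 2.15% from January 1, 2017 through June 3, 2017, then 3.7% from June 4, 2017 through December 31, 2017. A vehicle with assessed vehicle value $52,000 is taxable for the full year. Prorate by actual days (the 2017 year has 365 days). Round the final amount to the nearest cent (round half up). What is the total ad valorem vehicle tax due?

$1,583.93

January 1 – June 3, 2017: 154 days at 2.15% → $52,000 × 2.15% × 154/365 = $471.7041
June 4 – December 31, 2017: 211 days at 3.7% → $52,000 × 3.7% × 211/365 = $1,112.2301
Total = $1,583.9342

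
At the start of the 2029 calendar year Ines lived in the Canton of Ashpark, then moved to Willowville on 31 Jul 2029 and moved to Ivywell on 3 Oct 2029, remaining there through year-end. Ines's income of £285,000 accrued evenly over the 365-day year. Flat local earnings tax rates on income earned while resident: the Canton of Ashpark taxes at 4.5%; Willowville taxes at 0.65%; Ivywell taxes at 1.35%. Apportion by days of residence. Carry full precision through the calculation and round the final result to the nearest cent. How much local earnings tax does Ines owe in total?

The Canton of Ashpark, 1 Jan – 30 Jul 2029: 211 days → £285,000 × 4.5% × 211/365 = £7,413.9041
Willowville, 31 Jul – 2 Oct 2029: 64 days → £285,000 × 0.65% × 64/365 = £324.8219
Ivywell, 3 Oct – 31 Dec 2029: 90 days → £285,000 × 1.35% × 90/365 = £948.6986
Total = £8,687.4247

£8,687.42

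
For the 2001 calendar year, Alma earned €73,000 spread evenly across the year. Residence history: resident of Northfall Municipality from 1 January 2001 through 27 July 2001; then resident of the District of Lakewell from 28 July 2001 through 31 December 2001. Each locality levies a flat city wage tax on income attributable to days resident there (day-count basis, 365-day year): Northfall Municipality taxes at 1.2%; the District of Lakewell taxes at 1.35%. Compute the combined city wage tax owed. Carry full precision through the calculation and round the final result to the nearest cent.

Northfall Municipality, 1 January – 27 July 2001: 208 days → €73,000 × 1.2% × 208/365 = €499.2000
The District of Lakewell, 28 July – 31 December 2001: 157 days → €73,000 × 1.35% × 157/365 = €423.9000
Total = €923.1000

€923.10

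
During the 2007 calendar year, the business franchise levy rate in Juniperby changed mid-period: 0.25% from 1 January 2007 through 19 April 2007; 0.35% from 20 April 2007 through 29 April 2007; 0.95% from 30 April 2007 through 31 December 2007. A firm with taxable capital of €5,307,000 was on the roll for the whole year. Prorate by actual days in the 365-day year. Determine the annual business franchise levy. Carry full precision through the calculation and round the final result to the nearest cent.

€38,450.31

1 January – 19 April 2007: 109 days at 0.25% → €5,307,000 × 0.25% × 109/365 = €3,962.0753
20 April – 29 April 2007: 10 days at 0.35% → €5,307,000 × 0.35% × 10/365 = €508.8904
30 April – 31 December 2007: 246 days at 0.95% → €5,307,000 × 0.95% × 246/365 = €33,979.3397
Total = €38,450.3055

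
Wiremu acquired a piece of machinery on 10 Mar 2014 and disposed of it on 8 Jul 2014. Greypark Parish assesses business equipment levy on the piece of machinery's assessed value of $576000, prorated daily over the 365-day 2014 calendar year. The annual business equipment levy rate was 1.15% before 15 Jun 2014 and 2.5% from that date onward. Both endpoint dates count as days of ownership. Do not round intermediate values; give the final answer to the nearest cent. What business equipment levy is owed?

$2707.20

10 Mar – 14 Jun 2014: 97 days at 1.15% → $576000 × 1.15% × 97/365 = $1760.3507
15 Jun – 8 Jul 2014: 24 days at 2.5% → $576000 × 2.5% × 24/365 = $946.8493
Total = $2707.2000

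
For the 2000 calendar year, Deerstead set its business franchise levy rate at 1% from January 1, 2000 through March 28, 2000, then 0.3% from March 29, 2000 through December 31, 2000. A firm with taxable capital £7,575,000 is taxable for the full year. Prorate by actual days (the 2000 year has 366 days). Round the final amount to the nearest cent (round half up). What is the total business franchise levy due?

January 1 – March 28, 2000: 88 days at 1% → £7,575,000 × 1% × 88/366 = £18,213.1148
March 29 – December 31, 2000: 278 days at 0.3% → £7,575,000 × 0.3% × 278/366 = £17,261.0656
Total = £35,474.1803

£35,474.18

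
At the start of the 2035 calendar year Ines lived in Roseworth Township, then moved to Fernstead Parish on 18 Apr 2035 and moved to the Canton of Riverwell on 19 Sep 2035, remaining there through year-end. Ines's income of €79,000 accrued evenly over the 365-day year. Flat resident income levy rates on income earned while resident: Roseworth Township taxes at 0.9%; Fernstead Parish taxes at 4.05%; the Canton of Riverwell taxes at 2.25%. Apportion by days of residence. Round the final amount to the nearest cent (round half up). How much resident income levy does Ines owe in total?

€2,064.82

Roseworth Township, 1 Jan – 17 Apr 2035: 107 days → €79,000 × 0.9% × 107/365 = €208.4301
Fernstead Parish, 18 Apr – 18 Sep 2035: 154 days → €79,000 × 4.05% × 154/365 = €1,349.9260
The Canton of Riverwell, 19 Sep – 31 Dec 2035: 104 days → €79,000 × 2.25% × 104/365 = €506.4658
Total = €2,064.8219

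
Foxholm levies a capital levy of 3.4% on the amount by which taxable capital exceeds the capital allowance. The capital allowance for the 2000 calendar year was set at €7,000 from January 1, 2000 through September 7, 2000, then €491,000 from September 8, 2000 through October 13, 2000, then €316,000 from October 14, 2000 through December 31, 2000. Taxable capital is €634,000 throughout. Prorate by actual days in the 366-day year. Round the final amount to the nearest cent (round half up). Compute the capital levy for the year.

January 1 – September 7, 2000: 251 days, exemption €7,000 → (€634,000 − €7,000) × 3.4% × 251/366 = €14,619.7213
September 8 – October 13, 2000: 36 days, exemption €491,000 → (€634,000 − €491,000) × 3.4% × 36/366 = €478.2295
October 14 – December 31, 2000: 79 days, exemption €316,000 → (€634,000 − €316,000) × 3.4% × 79/366 = €2,333.7377
Total = €17,431.6885

€17,431.69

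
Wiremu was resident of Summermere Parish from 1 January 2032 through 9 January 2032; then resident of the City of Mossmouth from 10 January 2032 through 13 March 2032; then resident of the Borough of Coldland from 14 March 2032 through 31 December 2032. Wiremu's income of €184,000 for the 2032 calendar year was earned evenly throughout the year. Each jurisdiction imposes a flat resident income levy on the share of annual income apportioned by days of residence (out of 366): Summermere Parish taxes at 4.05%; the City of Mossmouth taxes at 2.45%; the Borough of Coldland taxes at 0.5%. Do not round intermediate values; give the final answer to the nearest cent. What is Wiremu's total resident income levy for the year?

Summermere Parish, 1 January – 9 January 2032: 9 days → €184,000 × 4.05% × 9/366 = €183.2459
The City of Mossmouth, 10 January – 13 March 2032: 64 days → €184,000 × 2.45% × 64/366 = €788.2842
The Borough of Coldland, 14 March – 31 December 2032: 293 days → €184,000 × 0.5% × 293/366 = €736.5027
Total = €1,708.0328

€1,708.03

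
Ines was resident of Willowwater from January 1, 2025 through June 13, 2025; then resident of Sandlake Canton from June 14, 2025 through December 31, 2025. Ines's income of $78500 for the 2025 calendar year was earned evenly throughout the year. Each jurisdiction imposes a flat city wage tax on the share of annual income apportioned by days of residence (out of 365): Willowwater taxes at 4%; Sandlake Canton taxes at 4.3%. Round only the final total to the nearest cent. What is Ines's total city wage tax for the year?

$3269.69

Willowwater, January 1 – June 13, 2025: 164 days → $78500 × 4% × 164/365 = $1410.8493
Sandlake Canton, June 14 – December 31, 2025: 201 days → $78500 × 4.3% × 201/365 = $1858.8370
Total = $3269.6863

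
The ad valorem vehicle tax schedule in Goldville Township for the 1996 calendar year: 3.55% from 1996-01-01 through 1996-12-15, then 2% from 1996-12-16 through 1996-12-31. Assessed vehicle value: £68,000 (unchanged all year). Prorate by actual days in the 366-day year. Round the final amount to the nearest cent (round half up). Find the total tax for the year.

£2,367.92

1996-01-01 to 1996-12-15: 350 days at 3.55% → £68,000 × 3.55% × 350/366 = £2,308.4699
1996-12-16 to 1996-12-31: 16 days at 2% → £68,000 × 2% × 16/366 = £59.4536
Total = £2,367.9235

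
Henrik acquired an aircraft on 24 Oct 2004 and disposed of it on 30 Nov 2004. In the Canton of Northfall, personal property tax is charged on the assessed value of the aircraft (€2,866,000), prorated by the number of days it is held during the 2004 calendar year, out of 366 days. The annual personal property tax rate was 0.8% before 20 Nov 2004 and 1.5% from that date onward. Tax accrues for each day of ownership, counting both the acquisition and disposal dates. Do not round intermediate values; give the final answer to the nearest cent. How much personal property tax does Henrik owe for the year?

24 Oct – 19 Nov 2004: 27 days at 0.8% → €2,866,000 × 0.8% × 27/366 = €1,691.4098
20 Nov – 30 Nov 2004: 11 days at 1.5% → €2,866,000 × 1.5% × 11/366 = €1,292.0492
Total = €2,983.4590

€2,983.46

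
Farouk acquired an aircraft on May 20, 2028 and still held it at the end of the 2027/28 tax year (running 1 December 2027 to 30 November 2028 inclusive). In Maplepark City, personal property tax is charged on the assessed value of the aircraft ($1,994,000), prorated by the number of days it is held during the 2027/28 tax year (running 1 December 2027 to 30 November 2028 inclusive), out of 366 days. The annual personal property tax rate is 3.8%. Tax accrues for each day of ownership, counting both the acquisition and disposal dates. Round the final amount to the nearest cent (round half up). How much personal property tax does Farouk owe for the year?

$40,370.33

Days held (May 20 – November 30, 2028): 195 out of 366
Tax = $1,994,000 × 3.8% × 195/366 = $40,370.3279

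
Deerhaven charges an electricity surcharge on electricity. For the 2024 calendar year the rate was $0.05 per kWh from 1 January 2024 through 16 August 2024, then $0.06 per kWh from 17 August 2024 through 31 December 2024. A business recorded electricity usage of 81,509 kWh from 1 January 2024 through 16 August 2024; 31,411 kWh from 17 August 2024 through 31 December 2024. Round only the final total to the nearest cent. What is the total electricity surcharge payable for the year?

1 January – 16 August 2024: 81,509 kWh at $0.05/kWh → $4,075.45
17 August – 31 December 2024: 31,411 kWh at $0.06/kWh → $1,884.66

$5,960.11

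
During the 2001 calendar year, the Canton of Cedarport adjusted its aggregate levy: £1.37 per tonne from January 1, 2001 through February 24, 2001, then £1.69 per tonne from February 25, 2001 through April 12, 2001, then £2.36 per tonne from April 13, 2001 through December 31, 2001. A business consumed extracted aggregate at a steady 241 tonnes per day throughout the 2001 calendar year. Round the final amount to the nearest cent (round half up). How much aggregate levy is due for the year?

January 1 – February 24, 2001: 55 days × 241 tonnes/day = 13,255 tonnes at £1.37/tonne → £18,159.35
February 25 – April 12, 2001: 47 days × 241 tonnes/day = 11,327 tonnes at £1.69/tonne → £19,142.63
April 13 – December 31, 2001: 263 days × 241 tonnes/day = 63,383 tonnes at £2.36/tonne → £149,583.88

£186,885.86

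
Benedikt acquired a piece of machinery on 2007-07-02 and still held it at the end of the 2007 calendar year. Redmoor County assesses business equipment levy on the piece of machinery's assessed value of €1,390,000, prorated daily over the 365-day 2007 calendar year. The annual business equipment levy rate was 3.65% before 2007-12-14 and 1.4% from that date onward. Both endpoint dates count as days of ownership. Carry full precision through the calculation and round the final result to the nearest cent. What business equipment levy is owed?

€23,894.67

2007-07-02 to 2007-12-13: 165 days at 3.65% → €1,390,000 × 3.65% × 165/365 = €22,935.0000
2007-12-14 to 2007-12-31: 18 days at 1.4% → €1,390,000 × 1.4% × 18/365 = €959.6712
Total = €23,894.6712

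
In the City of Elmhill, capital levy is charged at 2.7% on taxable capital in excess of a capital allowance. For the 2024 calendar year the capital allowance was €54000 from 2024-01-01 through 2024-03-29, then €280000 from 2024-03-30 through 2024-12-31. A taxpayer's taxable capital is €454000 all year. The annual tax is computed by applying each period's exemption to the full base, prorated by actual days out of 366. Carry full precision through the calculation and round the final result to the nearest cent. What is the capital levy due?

€6181.82

2024-01-01 to 2024-03-29: 89 days, exemption €54000 → (€454000 − €54000) × 2.7% × 89/366 = €2626.2295
2024-03-30 to 2024-12-31: 277 days, exemption €280000 → (€454000 − €280000) × 2.7% × 277/366 = €3555.5902
Total = €6181.8197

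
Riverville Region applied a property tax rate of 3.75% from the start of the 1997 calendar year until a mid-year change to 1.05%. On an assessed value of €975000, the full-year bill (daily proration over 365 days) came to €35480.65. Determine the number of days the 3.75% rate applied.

350 days

Let d = days at the first rate; then 365 − d days at the second rate.
€975000 × [3.75%·d + 1.05%·(365−d)] / 365 = €35480.65
Solving gives d = 350, so the new rate took effect on 17 December 1997.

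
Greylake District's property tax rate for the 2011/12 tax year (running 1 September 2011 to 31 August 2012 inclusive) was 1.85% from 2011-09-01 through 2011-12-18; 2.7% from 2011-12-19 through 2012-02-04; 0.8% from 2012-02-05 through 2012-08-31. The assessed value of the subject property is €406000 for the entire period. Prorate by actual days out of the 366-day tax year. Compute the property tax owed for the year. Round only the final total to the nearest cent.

2011-09-01 to 2011-12-18: 109 days at 1.85% → €406000 × 1.85% × 109/366 = €2236.8825
2011-12-19 to 2012-02-04: 48 days at 2.7% → €406000 × 2.7% × 48/366 = €1437.6393
2012-02-05 to 2012-08-31: 209 days at 0.8% → €406000 × 0.8% × 209/366 = €1854.7322
Total = €5529.2541

€5529.25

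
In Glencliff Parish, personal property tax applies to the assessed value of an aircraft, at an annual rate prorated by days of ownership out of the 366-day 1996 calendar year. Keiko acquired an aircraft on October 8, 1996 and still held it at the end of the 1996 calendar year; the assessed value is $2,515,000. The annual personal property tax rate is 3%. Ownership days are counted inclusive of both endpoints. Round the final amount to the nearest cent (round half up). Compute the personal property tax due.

Days held (October 8 – December 31, 1996): 85 out of 366
Tax = $2,515,000 × 3% × 85/366 = $17,522.5410

$17,522.54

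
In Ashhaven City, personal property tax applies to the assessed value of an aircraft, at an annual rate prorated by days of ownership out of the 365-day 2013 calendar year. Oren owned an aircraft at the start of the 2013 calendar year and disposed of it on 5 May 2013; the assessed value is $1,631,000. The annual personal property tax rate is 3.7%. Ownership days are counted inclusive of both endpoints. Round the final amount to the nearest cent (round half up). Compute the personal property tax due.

Days held (1 January – 5 May 2013): 125 out of 365
Tax = $1,631,000 × 3.7% × 125/365 = $20,666.7808

$20,666.78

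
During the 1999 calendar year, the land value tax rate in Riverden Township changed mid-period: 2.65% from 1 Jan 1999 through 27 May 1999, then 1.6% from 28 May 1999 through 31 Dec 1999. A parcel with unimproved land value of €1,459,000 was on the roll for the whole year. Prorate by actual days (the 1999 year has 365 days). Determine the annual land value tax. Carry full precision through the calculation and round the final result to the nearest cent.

€29,513.77

1 Jan – 27 May 1999: 147 days at 2.65% → €1,459,000 × 2.65% × 147/365 = €15,571.3274
28 May – 31 Dec 1999: 218 days at 1.6% → €1,459,000 × 1.6% × 218/365 = €13,942.4438
Total = €29,513.7712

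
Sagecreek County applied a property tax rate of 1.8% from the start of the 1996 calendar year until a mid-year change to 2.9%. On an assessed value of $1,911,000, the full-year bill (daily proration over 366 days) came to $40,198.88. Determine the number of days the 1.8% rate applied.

265 days

Let d = days at the first rate; then 366 − d days at the second rate.
$1,911,000 × [1.8%·d + 2.9%·(366−d)] / 366 = $40,198.88
Solving gives d = 265, so the new rate took effect on 22 September 1996.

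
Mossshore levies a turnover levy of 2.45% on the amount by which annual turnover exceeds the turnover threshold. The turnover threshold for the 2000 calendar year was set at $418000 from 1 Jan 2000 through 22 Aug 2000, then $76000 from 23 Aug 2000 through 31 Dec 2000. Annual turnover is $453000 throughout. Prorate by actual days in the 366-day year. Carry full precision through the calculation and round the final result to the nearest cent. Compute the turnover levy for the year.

1 Jan – 22 Aug 2000: 235 days, exemption $418000 → ($453000 − $418000) × 2.45% × 235/366 = $550.5806
23 Aug – 31 Dec 2000: 131 days, exemption $76000 → ($453000 − $76000) × 2.45% × 131/366 = $3305.9604
Total = $3856.5410

$3856.54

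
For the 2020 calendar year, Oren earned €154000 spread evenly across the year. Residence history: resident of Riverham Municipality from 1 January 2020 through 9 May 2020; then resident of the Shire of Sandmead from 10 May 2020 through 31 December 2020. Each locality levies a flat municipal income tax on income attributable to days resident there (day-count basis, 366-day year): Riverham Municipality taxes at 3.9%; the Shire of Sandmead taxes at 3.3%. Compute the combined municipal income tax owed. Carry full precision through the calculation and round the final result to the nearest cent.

€5410.20

Riverham Municipality, 1 January – 9 May 2020: 130 days → €154000 × 3.9% × 130/366 = €2133.2787
The Shire of Sandmead, 10 May – 31 December 2020: 236 days → €154000 × 3.3% × 236/366 = €3276.9180
Total = €5410.1967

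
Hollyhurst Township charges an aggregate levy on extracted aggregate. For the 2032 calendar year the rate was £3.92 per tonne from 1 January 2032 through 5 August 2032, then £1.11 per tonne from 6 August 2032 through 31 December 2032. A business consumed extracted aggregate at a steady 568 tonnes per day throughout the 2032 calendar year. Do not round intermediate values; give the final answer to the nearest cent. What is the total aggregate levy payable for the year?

1 January – 5 August 2032: 218 days × 568 tonnes/day = 123,824 tonnes at £3.92/tonne → £485,390.08
6 August – 31 December 2032: 148 days × 568 tonnes/day = 84,064 tonnes at £1.11/tonne → £93,311.04

£578,701.12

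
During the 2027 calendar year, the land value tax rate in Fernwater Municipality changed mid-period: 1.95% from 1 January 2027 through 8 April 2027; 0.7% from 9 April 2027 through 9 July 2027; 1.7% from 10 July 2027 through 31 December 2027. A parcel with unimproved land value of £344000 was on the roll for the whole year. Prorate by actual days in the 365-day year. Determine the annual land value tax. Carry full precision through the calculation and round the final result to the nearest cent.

£5211.84

1 January – 8 April 2027: 98 days at 1.95% → £344000 × 1.95% × 98/365 = £1801.0521
9 April – 9 July 2027: 92 days at 0.7% → £344000 × 0.7% × 92/365 = £606.9479
10 July – 31 December 2027: 175 days at 1.7% → £344000 × 1.7% × 175/365 = £2803.8356
Total = £5211.8356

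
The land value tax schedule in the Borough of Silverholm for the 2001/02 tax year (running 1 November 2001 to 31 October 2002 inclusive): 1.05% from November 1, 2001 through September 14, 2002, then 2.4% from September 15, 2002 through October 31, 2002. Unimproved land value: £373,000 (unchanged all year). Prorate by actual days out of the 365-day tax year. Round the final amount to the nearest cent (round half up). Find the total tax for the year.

£4,564.91

November 1, 2001 – September 14, 2002: 318 days at 1.05% → £373,000 × 1.05% × 318/365 = £3,412.1836
September 15 – October 31, 2002: 47 days at 2.4% → £373,000 × 2.4% × 47/365 = £1,152.7233
Total = £4,564.9068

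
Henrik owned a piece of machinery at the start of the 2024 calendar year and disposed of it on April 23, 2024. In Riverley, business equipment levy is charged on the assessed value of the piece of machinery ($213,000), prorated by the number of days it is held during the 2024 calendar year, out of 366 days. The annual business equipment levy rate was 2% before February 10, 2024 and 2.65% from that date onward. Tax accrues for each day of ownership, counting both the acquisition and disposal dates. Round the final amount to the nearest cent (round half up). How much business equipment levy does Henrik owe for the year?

$1,606.81

January 1 – February 9, 2024: 40 days at 2% → $213,000 × 2% × 40/366 = $465.5738
February 10 – April 23, 2024: 74 days at 2.65% → $213,000 × 2.65% × 74/366 = $1,141.2377
Total = $1,606.8115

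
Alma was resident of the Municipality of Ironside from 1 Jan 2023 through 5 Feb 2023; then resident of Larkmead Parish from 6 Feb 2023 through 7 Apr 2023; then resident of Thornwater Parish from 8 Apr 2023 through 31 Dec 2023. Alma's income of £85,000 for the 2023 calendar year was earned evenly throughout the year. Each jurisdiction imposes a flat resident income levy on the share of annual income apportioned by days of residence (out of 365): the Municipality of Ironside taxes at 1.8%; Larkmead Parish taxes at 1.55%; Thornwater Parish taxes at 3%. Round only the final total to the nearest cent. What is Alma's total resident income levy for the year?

£2,243.42

The Municipality of Ironside, 1 Jan – 5 Feb 2023: 36 days → £85,000 × 1.8% × 36/365 = £150.9041
Larkmead Parish, 6 Feb – 7 Apr 2023: 61 days → £85,000 × 1.55% × 61/365 = £220.1849
Thornwater Parish, 8 Apr – 31 Dec 2023: 268 days → £85,000 × 3% × 268/365 = £1,872.3288
Total = £2,243.4178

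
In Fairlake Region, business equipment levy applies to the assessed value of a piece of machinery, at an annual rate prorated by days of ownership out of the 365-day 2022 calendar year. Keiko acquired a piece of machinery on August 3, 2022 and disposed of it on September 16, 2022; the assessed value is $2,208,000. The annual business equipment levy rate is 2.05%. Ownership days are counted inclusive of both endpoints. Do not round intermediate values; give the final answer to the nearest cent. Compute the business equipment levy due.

$5,580.49

Days held (August 3 – September 16, 2022): 45 out of 365
Tax = $2,208,000 × 2.05% × 45/365 = $5,580.4932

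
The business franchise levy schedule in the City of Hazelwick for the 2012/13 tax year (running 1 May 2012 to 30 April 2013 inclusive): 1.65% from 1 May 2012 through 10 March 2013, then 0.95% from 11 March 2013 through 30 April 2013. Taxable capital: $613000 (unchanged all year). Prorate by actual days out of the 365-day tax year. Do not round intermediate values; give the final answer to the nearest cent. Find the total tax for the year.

$9514.94

1 May 2012 – 10 March 2013: 314 days at 1.65% → $613000 × 1.65% × 314/365 = $8701.2411
11 March – 30 April 2013: 51 days at 0.95% → $613000 × 0.95% × 51/365 = $813.6945
Total = $9514.9356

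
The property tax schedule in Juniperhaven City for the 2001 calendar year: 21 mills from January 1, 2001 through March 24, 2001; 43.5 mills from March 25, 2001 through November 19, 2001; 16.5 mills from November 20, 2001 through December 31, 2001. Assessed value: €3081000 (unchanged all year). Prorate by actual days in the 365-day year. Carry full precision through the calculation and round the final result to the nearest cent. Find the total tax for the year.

January 1 – March 24, 2001: 83 days at 21 mills → €3081000 × 2.1% × 83/365 = €14712.8301
March 25 – November 19, 2001: 240 days at 43.5 mills → €3081000 × 4.35% × 240/365 = €88125.0411
November 20 – December 31, 2001: 42 days at 16.5 mills → €3081000 × 1.65% × 42/365 = €5849.6795
Total = €108687.5507

€108687.55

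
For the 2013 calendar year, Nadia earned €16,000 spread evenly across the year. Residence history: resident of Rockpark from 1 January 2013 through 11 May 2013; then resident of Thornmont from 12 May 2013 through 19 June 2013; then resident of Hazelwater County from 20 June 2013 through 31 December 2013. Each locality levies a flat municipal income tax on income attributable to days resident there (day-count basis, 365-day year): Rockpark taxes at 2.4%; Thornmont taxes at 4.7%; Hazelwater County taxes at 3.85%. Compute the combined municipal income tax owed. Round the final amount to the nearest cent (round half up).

Rockpark, 1 January – 11 May 2013: 131 days → €16,000 × 2.4% × 131/365 = €137.8192
Thornmont, 12 May – 19 June 2013: 39 days → €16,000 × 4.7% × 39/365 = €80.3507
Hazelwater County, 20 June – 31 December 2013: 195 days → €16,000 × 3.85% × 195/365 = €329.0959
Total = €547.2658

€547.27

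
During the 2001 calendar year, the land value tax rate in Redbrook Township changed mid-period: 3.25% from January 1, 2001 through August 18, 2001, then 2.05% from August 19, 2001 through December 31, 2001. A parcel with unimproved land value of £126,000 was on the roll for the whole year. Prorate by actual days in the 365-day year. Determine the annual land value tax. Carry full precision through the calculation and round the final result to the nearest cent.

£3,535.77

January 1 – August 18, 2001: 230 days at 3.25% → £126,000 × 3.25% × 230/365 = £2,580.4110
August 19 – December 31, 2001: 135 days at 2.05% → £126,000 × 2.05% × 135/365 = £955.3562
Total = £3,535.7671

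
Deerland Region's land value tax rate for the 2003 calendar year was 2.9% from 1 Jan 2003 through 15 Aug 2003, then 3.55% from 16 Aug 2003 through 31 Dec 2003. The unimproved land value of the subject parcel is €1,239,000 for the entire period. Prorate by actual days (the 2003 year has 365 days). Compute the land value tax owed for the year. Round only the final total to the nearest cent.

1 Jan – 15 Aug 2003: 227 days at 2.9% → €1,239,000 × 2.9% × 227/365 = €22,346.1288
16 Aug – 31 Dec 2003: 138 days at 3.55% → €1,239,000 × 3.55% × 138/365 = €16,629.7562
Total = €38,975.8849

€38,975.88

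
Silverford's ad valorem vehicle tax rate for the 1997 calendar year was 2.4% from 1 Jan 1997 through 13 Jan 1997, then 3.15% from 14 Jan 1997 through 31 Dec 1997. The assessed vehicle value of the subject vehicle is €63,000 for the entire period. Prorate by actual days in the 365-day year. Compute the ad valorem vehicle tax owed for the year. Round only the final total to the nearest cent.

1 Jan – 13 Jan 1997: 13 days at 2.4% → €63,000 × 2.4% × 13/365 = €53.8521
14 Jan – 31 Dec 1997: 352 days at 3.15% → €63,000 × 3.15% × 352/365 = €1,913.8192
Total = €1,967.6712

€1,967.67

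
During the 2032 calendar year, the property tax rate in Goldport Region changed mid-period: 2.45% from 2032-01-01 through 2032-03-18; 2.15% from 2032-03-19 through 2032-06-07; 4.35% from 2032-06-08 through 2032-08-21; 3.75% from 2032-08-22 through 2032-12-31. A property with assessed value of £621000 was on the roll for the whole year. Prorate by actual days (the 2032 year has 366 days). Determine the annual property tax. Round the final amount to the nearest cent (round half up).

£20131.60

2032-01-01 to 2032-03-18: 78 days at 2.45% → £621000 × 2.45% × 78/366 = £3242.4344
2032-03-19 to 2032-06-07: 81 days at 2.15% → £621000 × 2.15% × 81/366 = £2954.8402
2032-06-08 to 2032-08-21: 75 days at 4.35% → £621000 × 4.35% × 75/366 = £5535.5533
2032-08-22 to 2032-12-31: 132 days at 3.75% → £621000 × 3.75% × 132/366 = £8398.7705
Total = £20131.5984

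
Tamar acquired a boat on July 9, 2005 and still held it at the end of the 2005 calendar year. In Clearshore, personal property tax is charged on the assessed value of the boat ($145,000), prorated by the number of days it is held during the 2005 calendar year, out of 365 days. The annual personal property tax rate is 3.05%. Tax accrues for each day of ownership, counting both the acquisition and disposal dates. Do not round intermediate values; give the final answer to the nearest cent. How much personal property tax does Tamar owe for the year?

$2,132.49

Days held (July 9 – December 31, 2005): 176 out of 365
Tax = $145,000 × 3.05% × 176/365 = $2,132.4932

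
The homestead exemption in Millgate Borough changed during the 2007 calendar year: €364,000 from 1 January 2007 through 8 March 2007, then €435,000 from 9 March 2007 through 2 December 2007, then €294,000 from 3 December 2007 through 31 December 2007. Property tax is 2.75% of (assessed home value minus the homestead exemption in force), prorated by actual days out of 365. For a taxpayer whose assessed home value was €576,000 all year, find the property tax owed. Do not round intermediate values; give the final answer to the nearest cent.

€4,543.98

1 January – 8 March 2007: 67 days, exemption €364,000 → (€576,000 − €364,000) × 2.75% × 67/365 = €1,070.1644
9 March – 2 December 2007: 269 days, exemption €435,000 → (€576,000 − €435,000) × 2.75% × 269/365 = €2,857.6644
3 December – 31 December 2007: 29 days, exemption €294,000 → (€576,000 − €294,000) × 2.75% × 29/365 = €616.1507
Total = €4,543.9795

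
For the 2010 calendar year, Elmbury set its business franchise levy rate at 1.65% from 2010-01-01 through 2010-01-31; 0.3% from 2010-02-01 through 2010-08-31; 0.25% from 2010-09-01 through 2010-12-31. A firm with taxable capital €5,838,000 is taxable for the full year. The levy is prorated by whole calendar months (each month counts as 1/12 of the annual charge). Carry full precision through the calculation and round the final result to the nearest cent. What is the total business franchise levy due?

2010-01-01 to 2010-01-31: 1 month at 1.65% → €5,838,000 × 1.65% × 1/12 = €8,027.2500
2010-02-01 to 2010-08-31: 7 months at 0.3% → €5,838,000 × 0.3% × 7/12 = €10,216.5000
2010-09-01 to 2010-12-31: 4 months at 0.25% → €5,838,000 × 0.25% × 4/12 = €4,865.0000
Total = €23,108.7500

€23,108.75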